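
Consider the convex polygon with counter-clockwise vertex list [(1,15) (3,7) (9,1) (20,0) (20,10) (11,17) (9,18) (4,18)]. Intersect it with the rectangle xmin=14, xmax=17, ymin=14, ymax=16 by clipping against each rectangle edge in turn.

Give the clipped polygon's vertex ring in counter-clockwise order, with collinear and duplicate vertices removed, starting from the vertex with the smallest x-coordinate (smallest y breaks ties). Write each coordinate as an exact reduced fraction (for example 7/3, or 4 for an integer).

1. After x ≥ 14: [(14,6/11) (20,0) (20,10) (14,44/3)]
2. After x ≤ 17: [(14,6/11) (17,3/11) (17,37/3) (14,44/3)]
3. After y ≥ 14: [(14,14) (104/7,14) (14,44/3)]
4. After y ≤ 16: [(14,14) (104/7,14) (14,44/3)]
5. Canonical ring: [(14,14) (104/7,14) (14,44/3)]

Clipped polygon: [(14,14) (104/7,14) (14,44/3)]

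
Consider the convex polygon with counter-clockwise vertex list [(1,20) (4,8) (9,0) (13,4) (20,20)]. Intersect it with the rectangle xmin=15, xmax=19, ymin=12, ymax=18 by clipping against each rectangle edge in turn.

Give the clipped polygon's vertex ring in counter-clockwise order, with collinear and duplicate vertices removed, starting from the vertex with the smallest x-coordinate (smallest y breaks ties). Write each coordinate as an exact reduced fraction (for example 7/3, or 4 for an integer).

1. After x ≥ 15: [(15,20) (15,60/7) (20,20)]
2. After x ≤ 19: [(19,20) (15,20) (15,60/7) (19,124/7)]
3. After y ≥ 12: [(19,20) (15,20) (15,12) (33/2,12) (19,124/7)]
4. After y ≤ 18: [(19,18) (15,18) (15,12) (33/2,12) (19,124/7)]
5. Canonical ring: [(15,12) (33/2,12) (19,124/7) (19,18) (15,18)]

Clipped polygon: [(15,12) (33/2,12) (19,124/7) (19,18) (15,18)]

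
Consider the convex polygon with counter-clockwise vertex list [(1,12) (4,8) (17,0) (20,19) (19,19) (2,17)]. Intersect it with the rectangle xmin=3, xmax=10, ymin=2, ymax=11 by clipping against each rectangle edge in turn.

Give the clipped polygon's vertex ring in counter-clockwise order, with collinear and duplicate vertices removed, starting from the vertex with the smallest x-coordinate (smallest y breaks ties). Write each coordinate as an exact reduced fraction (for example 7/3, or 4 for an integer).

1. After x ≥ 3: [(3,28/3) (4,8) (17,0) (20,19) (19,19) (3,291/17)]
2. After x ≤ 10: [(3,28/3) (4,8) (10,56/13) (10,305/17) (3,291/17)]
3. After y ≥ 2: [(3,28/3) (4,8) (10,56/13) (10,305/17) (3,291/17)]
4. After y ≤ 11: [(3,11) (3,28/3) (4,8) (10,56/13) (10,11)]
5. Canonical ring: [(3,28/3) (4,8) (10,56/13) (10,11) (3,11)]

Clipped polygon: [(3,28/3) (4,8) (10,56/13) (10,11) (3,11)]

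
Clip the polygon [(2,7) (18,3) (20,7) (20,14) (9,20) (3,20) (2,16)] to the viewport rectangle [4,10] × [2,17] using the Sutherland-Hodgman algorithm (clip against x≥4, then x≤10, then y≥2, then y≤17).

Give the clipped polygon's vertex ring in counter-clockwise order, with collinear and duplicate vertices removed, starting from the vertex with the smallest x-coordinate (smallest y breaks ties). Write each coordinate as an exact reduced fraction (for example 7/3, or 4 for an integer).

Clipped polygon: [(4,13/2) (10,5) (10,17) (4,17)]

1. After x ≥ 4: [(4,13/2) (18,3) (20,7) (20,14) (9,20) (4,20)]
2. After x ≤ 10: [(4,13/2) (10,5) (10,214/11) (9,20) (4,20)]
3. After y ≥ 2: [(4,13/2) (10,5) (10,214/11) (9,20) (4,20)]
4. After y ≤ 17: [(4,17) (4,13/2) (10,5) (10,17)]
5. Canonical ring: [(4,13/2) (10,5) (10,17) (4,17)]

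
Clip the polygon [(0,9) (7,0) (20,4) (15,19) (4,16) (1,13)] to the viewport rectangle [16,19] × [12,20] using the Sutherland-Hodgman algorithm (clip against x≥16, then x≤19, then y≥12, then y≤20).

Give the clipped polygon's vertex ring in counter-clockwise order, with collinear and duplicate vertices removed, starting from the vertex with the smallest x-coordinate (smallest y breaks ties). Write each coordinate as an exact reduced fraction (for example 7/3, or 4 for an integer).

1. After x ≥ 16: [(16,36/13) (20,4) (16,16)]
2. After x ≤ 19: [(16,36/13) (19,48/13) (19,7) (16,16)]
3. After y ≥ 12: [(16,12) (52/3,12) (16,16)]
4. After y ≤ 20: [(16,12) (52/3,12) (16,16)]
5. Canonical ring: [(16,12) (52/3,12) (16,16)]

Clipped polygon: [(16,12) (52/3,12) (16,16)]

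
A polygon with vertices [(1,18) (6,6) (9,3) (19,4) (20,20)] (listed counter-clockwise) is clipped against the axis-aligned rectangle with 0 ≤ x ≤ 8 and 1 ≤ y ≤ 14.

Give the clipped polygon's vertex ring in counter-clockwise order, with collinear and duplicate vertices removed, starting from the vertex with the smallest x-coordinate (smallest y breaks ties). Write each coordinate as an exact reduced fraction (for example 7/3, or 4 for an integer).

1. After x ≥ 0: [(1,18) (6,6) (9,3) (19,4) (20,20)]
2. After x ≤ 8: [(8,356/19) (1,18) (6,6) (8,4)]
3. After y ≥ 1: [(8,356/19) (1,18) (6,6) (8,4)]
4. After y ≤ 14: [(8,14) (8/3,14) (6,6) (8,4)]
5. Canonical ring: [(8/3,14) (6,6) (8,4) (8,14)]

Clipped polygon: [(8/3,14) (6,6) (8,4) (8,14)]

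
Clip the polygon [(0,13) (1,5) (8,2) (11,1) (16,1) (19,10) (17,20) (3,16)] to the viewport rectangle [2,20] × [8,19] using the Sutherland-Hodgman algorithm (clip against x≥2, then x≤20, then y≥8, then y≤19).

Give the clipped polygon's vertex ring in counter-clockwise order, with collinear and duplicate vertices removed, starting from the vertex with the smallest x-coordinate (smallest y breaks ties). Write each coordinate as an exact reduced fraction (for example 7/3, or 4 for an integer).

1. After x ≥ 2: [(2,15) (2,32/7) (8,2) (11,1) (16,1) (19,10) (17,20) (3,16)]
2. After x ≤ 20: [(2,15) (2,32/7) (8,2) (11,1) (16,1) (19,10) (17,20) (3,16)]
3. After y ≥ 8: [(2,15) (2,8) (55/3,8) (19,10) (17,20) (3,16)]
4. After y ≤ 19: [(2,15) (2,8) (55/3,8) (19,10) (86/5,19) (27/2,19) (3,16)]
5. Canonical ring: [(2,8) (55/3,8) (19,10) (86/5,19) (27/2,19) (3,16) (2,15)]

Clipped polygon: [(2,8) (55/3,8) (19,10) (86/5,19) (27/2,19) (3,16) (2,15)]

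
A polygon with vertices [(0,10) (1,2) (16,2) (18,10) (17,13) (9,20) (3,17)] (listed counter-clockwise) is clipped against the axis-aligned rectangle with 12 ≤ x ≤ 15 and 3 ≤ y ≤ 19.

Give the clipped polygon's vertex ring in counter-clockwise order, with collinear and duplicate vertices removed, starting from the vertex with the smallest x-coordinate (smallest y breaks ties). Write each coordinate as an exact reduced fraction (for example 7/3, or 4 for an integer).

Clipped polygon: [(12,3) (15,3) (15,59/4) (12,139/8)]

1. After x ≥ 12: [(12,2) (16,2) (18,10) (17,13) (12,139/8)]
2. After x ≤ 15: [(12,2) (15,2) (15,59/4) (12,139/8)]
3. After y ≥ 3: [(12,3) (15,3) (15,59/4) (12,139/8)]
4. After y ≤ 19: [(12,3) (15,3) (15,59/4) (12,139/8)]
5. Canonical ring: [(12,3) (15,3) (15,59/4) (12,139/8)]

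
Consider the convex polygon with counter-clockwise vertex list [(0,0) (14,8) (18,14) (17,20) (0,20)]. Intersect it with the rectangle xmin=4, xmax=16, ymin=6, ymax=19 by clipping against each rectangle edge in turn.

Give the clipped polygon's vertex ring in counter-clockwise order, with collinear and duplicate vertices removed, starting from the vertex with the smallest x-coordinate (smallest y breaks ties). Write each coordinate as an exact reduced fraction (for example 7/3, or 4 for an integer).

1. After x ≥ 4: [(4,16/7) (14,8) (18,14) (17,20) (4,20)]
2. After x ≤ 16: [(4,16/7) (14,8) (16,11) (16,20) (4,20)]
3. After y ≥ 6: [(4,6) (21/2,6) (14,8) (16,11) (16,20) (4,20)]
4. After y ≤ 19: [(4,19) (4,6) (21/2,6) (14,8) (16,11) (16,19)]
5. Canonical ring: [(4,6) (21/2,6) (14,8) (16,11) (16,19) (4,19)]

Clipped polygon: [(4,6) (21/2,6) (14,8) (16,11) (16,19) (4,19)]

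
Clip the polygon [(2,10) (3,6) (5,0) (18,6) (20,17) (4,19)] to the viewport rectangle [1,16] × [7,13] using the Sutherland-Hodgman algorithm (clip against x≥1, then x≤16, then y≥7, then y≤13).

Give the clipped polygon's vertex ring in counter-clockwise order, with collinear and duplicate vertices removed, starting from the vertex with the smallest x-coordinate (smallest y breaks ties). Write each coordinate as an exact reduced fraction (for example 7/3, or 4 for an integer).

Clipped polygon: [(2,10) (11/4,7) (16,7) (16,13) (8/3,13)]

1. After x ≥ 1: [(2,10) (3,6) (5,0) (18,6) (20,17) (4,19)]
2. After x ≤ 16: [(2,10) (3,6) (5,0) (16,66/13) (16,35/2) (4,19)]
3. After y ≥ 7: [(2,10) (11/4,7) (16,7) (16,35/2) (4,19)]
4. After y ≤ 13: [(8/3,13) (2,10) (11/4,7) (16,7) (16,13)]
5. Canonical ring: [(2,10) (11/4,7) (16,7) (16,13) (8/3,13)]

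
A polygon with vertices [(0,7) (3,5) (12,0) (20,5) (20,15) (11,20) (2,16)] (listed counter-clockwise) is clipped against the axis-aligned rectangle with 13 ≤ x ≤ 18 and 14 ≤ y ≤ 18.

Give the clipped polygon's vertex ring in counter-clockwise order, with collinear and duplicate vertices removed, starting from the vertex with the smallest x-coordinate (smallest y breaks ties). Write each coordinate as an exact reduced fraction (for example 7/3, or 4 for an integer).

Clipped polygon: [(13,14) (18,14) (18,145/9) (73/5,18) (13,18)]

1. After x ≥ 13: [(13,5/8) (20,5) (20,15) (13,170/9)]
2. After x ≤ 18: [(13,5/8) (18,15/4) (18,145/9) (13,170/9)]
3. After y ≥ 14: [(13,14) (18,14) (18,145/9) (13,170/9)]
4. After y ≤ 18: [(13,18) (13,14) (18,14) (18,145/9) (73/5,18)]
5. Canonical ring: [(13,14) (18,14) (18,145/9) (73/5,18) (13,18)]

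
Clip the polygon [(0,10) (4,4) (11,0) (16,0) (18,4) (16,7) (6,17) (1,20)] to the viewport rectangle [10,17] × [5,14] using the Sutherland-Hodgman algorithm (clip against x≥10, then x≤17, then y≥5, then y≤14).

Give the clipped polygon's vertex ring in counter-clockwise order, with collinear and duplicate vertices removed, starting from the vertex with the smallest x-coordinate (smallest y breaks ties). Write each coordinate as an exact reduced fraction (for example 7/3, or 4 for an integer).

Clipped polygon: [(10,5) (17,5) (17,11/2) (16,7) (10,13)]

1. After x ≥ 10: [(10,4/7) (11,0) (16,0) (18,4) (16,7) (10,13)]
2. After x ≤ 17: [(10,4/7) (11,0) (16,0) (17,2) (17,11/2) (16,7) (10,13)]
3. After y ≥ 5: [(10,5) (17,5) (17,11/2) (16,7) (10,13)]
4. After y ≤ 14: [(10,5) (17,5) (17,11/2) (16,7) (10,13)]
5. Canonical ring: [(10,5) (17,5) (17,11/2) (16,7) (10,13)]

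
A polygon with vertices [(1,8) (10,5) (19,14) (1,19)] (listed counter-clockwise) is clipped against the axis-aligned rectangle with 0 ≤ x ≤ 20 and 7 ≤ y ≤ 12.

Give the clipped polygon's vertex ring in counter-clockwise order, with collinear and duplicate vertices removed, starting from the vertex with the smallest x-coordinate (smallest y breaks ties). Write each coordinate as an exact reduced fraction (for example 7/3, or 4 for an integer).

1. After x ≥ 0: [(1,8) (10,5) (19,14) (1,19)]
2. After x ≤ 20: [(1,8) (10,5) (19,14) (1,19)]
3. After y ≥ 7: [(1,8) (4,7) (12,7) (19,14) (1,19)]
4. After y ≤ 12: [(1,12) (1,8) (4,7) (12,7) (17,12)]
5. Canonical ring: [(1,8) (4,7) (12,7) (17,12) (1,12)]

Clipped polygon: [(1,8) (4,7) (12,7) (17,12) (1,12)]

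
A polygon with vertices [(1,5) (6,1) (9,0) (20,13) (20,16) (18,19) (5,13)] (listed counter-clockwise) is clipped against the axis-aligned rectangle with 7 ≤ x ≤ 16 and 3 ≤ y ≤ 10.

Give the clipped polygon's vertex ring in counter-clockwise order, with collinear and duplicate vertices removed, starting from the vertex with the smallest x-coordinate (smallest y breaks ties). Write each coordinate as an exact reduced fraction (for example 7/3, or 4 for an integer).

1. After x ≥ 7: [(7,2/3) (9,0) (20,13) (20,16) (18,19) (7,181/13)]
2. After x ≤ 16: [(7,2/3) (9,0) (16,91/11) (16,235/13) (7,181/13)]
3. After y ≥ 3: [(7,3) (150/13,3) (16,91/11) (16,235/13) (7,181/13)]
4. After y ≤ 10: [(7,10) (7,3) (150/13,3) (16,91/11) (16,10)]
5. Canonical ring: [(7,3) (150/13,3) (16,91/11) (16,10) (7,10)]

Clipped polygon: [(7,3) (150/13,3) (16,91/11) (16,10) (7,10)]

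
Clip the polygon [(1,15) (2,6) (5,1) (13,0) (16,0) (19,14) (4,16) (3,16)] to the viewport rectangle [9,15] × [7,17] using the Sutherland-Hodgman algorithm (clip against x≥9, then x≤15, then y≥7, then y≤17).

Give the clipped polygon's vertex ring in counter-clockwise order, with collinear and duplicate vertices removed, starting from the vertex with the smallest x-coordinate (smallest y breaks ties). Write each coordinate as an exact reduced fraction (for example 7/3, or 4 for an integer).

1. After x ≥ 9: [(9,1/2) (13,0) (16,0) (19,14) (9,46/3)]
2. After x ≤ 15: [(9,1/2) (13,0) (15,0) (15,218/15) (9,46/3)]
3. After y ≥ 7: [(9,7) (15,7) (15,218/15) (9,46/3)]
4. After y ≤ 17: [(9,7) (15,7) (15,218/15) (9,46/3)]
5. Canonical ring: [(9,7) (15,7) (15,218/15) (9,46/3)]

Clipped polygon: [(9,7) (15,7) (15,218/15) (9,46/3)]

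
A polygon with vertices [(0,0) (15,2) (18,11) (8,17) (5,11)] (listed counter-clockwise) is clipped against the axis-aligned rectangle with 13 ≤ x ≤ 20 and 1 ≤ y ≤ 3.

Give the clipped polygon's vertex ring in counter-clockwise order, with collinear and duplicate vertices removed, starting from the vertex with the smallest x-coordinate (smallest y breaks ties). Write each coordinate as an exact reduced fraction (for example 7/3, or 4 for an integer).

Clipped polygon: [(13,26/15) (15,2) (46/3,3) (13,3)]

1. After x ≥ 13: [(13,26/15) (15,2) (18,11) (13,14)]
2. After x ≤ 20: [(13,26/15) (15,2) (18,11) (13,14)]
3. After y ≥ 1: [(13,26/15) (15,2) (18,11) (13,14)]
4. After y ≤ 3: [(13,3) (13,26/15) (15,2) (46/3,3)]
5. Canonical ring: [(13,26/15) (15,2) (46/3,3) (13,3)]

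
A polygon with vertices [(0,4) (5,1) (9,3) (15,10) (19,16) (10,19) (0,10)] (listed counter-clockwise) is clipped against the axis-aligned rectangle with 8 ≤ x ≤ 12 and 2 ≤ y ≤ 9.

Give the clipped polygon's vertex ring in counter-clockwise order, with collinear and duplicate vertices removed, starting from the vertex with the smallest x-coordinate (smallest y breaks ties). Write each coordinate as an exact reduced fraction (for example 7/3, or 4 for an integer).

1. After x ≥ 8: [(8,5/2) (9,3) (15,10) (19,16) (10,19) (8,86/5)]
2. After x ≤ 12: [(8,5/2) (9,3) (12,13/2) (12,55/3) (10,19) (8,86/5)]
3. After y ≥ 2: [(8,5/2) (9,3) (12,13/2) (12,55/3) (10,19) (8,86/5)]
4. After y ≤ 9: [(8,9) (8,5/2) (9,3) (12,13/2) (12,9)]
5. Canonical ring: [(8,5/2) (9,3) (12,13/2) (12,9) (8,9)]

Clipped polygon: [(8,5/2) (9,3) (12,13/2) (12,9) (8,9)]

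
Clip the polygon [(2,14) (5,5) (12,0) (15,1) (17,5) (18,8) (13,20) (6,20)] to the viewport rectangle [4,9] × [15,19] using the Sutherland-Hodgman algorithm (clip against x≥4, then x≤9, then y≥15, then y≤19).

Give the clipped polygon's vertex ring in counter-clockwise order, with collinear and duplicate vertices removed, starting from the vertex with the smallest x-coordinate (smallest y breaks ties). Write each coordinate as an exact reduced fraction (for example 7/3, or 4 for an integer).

Clipped polygon: [(4,15) (9,15) (9,19) (16/3,19) (4,17)]

1. After x ≥ 4: [(4,17) (4,8) (5,5) (12,0) (15,1) (17,5) (18,8) (13,20) (6,20)]
2. After x ≤ 9: [(4,17) (4,8) (5,5) (9,15/7) (9,20) (6,20)]
3. After y ≥ 15: [(4,17) (4,15) (9,15) (9,20) (6,20)]
4. After y ≤ 19: [(16/3,19) (4,17) (4,15) (9,15) (9,19)]
5. Canonical ring: [(4,15) (9,15) (9,19) (16/3,19) (4,17)]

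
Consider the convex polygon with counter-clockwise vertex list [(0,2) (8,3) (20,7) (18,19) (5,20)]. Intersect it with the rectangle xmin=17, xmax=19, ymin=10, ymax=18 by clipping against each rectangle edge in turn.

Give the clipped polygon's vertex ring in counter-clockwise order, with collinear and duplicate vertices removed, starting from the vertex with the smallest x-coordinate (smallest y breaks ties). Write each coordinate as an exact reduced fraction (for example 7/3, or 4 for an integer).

1. After x ≥ 17: [(17,6) (20,7) (18,19) (17,248/13)]
2. After x ≤ 19: [(17,6) (19,20/3) (19,13) (18,19) (17,248/13)]
3. After y ≥ 10: [(17,10) (19,10) (19,13) (18,19) (17,248/13)]
4. After y ≤ 18: [(17,18) (17,10) (19,10) (19,13) (109/6,18)]
5. Canonical ring: [(17,10) (19,10) (19,13) (109/6,18) (17,18)]

Clipped polygon: [(17,10) (19,10) (19,13) (109/6,18) (17,18)]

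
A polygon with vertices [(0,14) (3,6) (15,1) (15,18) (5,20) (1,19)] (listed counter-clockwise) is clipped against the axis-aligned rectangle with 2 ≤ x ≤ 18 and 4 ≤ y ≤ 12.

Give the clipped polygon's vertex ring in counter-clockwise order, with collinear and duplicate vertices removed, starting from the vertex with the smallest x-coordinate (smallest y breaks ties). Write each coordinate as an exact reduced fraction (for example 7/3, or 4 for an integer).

1. After x ≥ 2: [(2,26/3) (3,6) (15,1) (15,18) (5,20) (2,77/4)]
2. After x ≤ 18: [(2,26/3) (3,6) (15,1) (15,18) (5,20) (2,77/4)]
3. After y ≥ 4: [(2,26/3) (3,6) (39/5,4) (15,4) (15,18) (5,20) (2,77/4)]
4. After y ≤ 12: [(2,12) (2,26/3) (3,6) (39/5,4) (15,4) (15,12)]
5. Canonical ring: [(2,26/3) (3,6) (39/5,4) (15,4) (15,12) (2,12)]

Clipped polygon: [(2,26/3) (3,6) (39/5,4) (15,4) (15,12) (2,12)]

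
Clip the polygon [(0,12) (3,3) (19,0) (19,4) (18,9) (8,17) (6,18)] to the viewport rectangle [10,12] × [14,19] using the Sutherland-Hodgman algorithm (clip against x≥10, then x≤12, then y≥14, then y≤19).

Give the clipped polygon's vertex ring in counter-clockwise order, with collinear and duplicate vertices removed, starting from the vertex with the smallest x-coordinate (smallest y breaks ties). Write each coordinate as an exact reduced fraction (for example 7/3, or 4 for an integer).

Clipped polygon: [(10,14) (47/4,14) (10,77/5)]

1. After x ≥ 10: [(10,27/16) (19,0) (19,4) (18,9) (10,77/5)]
2. After x ≤ 12: [(10,27/16) (12,21/16) (12,69/5) (10,77/5)]
3. After y ≥ 14: [(10,14) (47/4,14) (10,77/5)]
4. After y ≤ 19: [(10,14) (47/4,14) (10,77/5)]
5. Canonical ring: [(10,14) (47/4,14) (10,77/5)]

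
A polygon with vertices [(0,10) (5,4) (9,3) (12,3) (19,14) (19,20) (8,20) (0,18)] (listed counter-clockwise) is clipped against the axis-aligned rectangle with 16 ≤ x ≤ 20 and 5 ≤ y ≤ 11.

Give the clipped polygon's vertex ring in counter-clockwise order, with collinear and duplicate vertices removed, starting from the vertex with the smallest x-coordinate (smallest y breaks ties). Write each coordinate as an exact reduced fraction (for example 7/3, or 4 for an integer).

Clipped polygon: [(16,65/7) (188/11,11) (16,11)]

1. After x ≥ 16: [(16,65/7) (19,14) (19,20) (16,20)]
2. After x ≤ 20: [(16,65/7) (19,14) (19,20) (16,20)]
3. After y ≥ 5: [(16,65/7) (19,14) (19,20) (16,20)]
4. After y ≤ 11: [(16,11) (16,65/7) (188/11,11)]
5. Canonical ring: [(16,65/7) (188/11,11) (16,11)]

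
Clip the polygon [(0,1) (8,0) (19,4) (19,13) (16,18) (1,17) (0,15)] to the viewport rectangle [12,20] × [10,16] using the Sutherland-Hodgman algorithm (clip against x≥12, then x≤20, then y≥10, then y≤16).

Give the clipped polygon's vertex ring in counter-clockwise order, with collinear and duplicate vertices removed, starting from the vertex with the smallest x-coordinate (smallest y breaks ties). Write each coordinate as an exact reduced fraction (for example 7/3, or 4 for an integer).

1. After x ≥ 12: [(12,16/11) (19,4) (19,13) (16,18) (12,266/15)]
2. After x ≤ 20: [(12,16/11) (19,4) (19,13) (16,18) (12,266/15)]
3. After y ≥ 10: [(12,10) (19,10) (19,13) (16,18) (12,266/15)]
4. After y ≤ 16: [(12,16) (12,10) (19,10) (19,13) (86/5,16)]
5. Canonical ring: [(12,10) (19,10) (19,13) (86/5,16) (12,16)]

Clipped polygon: [(12,10) (19,10) (19,13) (86/5,16) (12,16)]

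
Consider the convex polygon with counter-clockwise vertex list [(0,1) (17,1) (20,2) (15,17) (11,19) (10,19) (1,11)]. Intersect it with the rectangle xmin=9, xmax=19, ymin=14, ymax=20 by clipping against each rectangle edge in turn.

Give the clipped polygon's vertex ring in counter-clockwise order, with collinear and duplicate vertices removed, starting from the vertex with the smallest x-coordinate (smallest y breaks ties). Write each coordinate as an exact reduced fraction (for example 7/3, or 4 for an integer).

1. After x ≥ 9: [(9,1) (17,1) (20,2) (15,17) (11,19) (10,19) (9,163/9)]
2. After x ≤ 19: [(9,1) (17,1) (19,5/3) (19,5) (15,17) (11,19) (10,19) (9,163/9)]
3. After y ≥ 14: [(9,14) (16,14) (15,17) (11,19) (10,19) (9,163/9)]
4. After y ≤ 20: [(9,14) (16,14) (15,17) (11,19) (10,19) (9,163/9)]
5. Canonical ring: [(9,14) (16,14) (15,17) (11,19) (10,19) (9,163/9)]

Clipped polygon: [(9,14) (16,14) (15,17) (11,19) (10,19) (9,163/9)]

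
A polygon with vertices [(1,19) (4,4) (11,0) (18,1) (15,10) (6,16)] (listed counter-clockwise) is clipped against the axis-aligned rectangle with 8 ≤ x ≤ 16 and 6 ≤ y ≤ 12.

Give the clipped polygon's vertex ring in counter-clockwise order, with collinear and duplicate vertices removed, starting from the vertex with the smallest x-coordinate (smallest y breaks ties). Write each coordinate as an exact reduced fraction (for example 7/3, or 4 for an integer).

Clipped polygon: [(8,6) (16,6) (16,7) (15,10) (12,12) (8,12)]

1. After x ≥ 8: [(8,12/7) (11,0) (18,1) (15,10) (8,44/3)]
2. After x ≤ 16: [(8,12/7) (11,0) (16,5/7) (16,7) (15,10) (8,44/3)]
3. After y ≥ 6: [(8,6) (16,6) (16,7) (15,10) (8,44/3)]
4. After y ≤ 12: [(8,12) (8,6) (16,6) (16,7) (15,10) (12,12)]
5. Canonical ring: [(8,6) (16,6) (16,7) (15,10) (12,12) (8,12)]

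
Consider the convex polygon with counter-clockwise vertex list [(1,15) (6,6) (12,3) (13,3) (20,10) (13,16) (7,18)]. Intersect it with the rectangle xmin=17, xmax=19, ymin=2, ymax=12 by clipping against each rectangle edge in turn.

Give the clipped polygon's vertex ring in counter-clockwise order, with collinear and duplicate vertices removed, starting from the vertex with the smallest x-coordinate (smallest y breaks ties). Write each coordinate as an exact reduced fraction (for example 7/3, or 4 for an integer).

Clipped polygon: [(17,7) (19,9) (19,76/7) (53/3,12) (17,12)]

1. After x ≥ 17: [(17,7) (20,10) (17,88/7)]
2. After x ≤ 19: [(17,7) (19,9) (19,76/7) (17,88/7)]
3. After y ≥ 2: [(17,7) (19,9) (19,76/7) (17,88/7)]
4. After y ≤ 12: [(17,12) (17,7) (19,9) (19,76/7) (53/3,12)]
5. Canonical ring: [(17,7) (19,9) (19,76/7) (53/3,12) (17,12)]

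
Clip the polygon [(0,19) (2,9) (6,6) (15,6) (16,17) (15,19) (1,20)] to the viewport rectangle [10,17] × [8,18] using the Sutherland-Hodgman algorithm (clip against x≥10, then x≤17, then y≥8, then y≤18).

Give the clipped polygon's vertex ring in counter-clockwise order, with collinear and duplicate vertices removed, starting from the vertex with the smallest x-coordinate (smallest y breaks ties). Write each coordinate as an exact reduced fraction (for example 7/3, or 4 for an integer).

Clipped polygon: [(10,8) (167/11,8) (16,17) (31/2,18) (10,18)]

1. After x ≥ 10: [(10,6) (15,6) (16,17) (15,19) (10,271/14)]
2. After x ≤ 17: [(10,6) (15,6) (16,17) (15,19) (10,271/14)]
3. After y ≥ 8: [(10,8) (167/11,8) (16,17) (15,19) (10,271/14)]
4. After y ≤ 18: [(10,18) (10,8) (167/11,8) (16,17) (31/2,18)]
5. Canonical ring: [(10,8) (167/11,8) (16,17) (31/2,18) (10,18)]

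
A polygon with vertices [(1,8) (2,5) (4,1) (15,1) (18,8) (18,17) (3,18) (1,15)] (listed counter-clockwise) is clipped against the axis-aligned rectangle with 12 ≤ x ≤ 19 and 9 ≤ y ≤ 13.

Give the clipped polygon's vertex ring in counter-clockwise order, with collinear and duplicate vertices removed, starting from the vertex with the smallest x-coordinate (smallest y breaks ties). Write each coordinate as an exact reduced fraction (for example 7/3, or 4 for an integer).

Clipped polygon: [(12,9) (18,9) (18,13) (12,13)]

1. After x ≥ 12: [(12,1) (15,1) (18,8) (18,17) (12,87/5)]
2. After x ≤ 19: [(12,1) (15,1) (18,8) (18,17) (12,87/5)]
3. After y ≥ 9: [(12,9) (18,9) (18,17) (12,87/5)]
4. After y ≤ 13: [(12,13) (12,9) (18,9) (18,13)]
5. Canonical ring: [(12,9) (18,9) (18,13) (12,13)]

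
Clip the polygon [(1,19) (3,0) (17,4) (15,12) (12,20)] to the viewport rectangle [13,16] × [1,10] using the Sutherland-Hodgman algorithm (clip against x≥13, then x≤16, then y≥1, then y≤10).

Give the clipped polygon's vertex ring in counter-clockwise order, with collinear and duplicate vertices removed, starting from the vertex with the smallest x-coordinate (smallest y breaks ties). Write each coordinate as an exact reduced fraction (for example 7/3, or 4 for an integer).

1. After x ≥ 13: [(13,20/7) (17,4) (15,12) (13,52/3)]
2. After x ≤ 16: [(13,20/7) (16,26/7) (16,8) (15,12) (13,52/3)]
3. After y ≥ 1: [(13,20/7) (16,26/7) (16,8) (15,12) (13,52/3)]
4. After y ≤ 10: [(13,10) (13,20/7) (16,26/7) (16,8) (31/2,10)]
5. Canonical ring: [(13,20/7) (16,26/7) (16,8) (31/2,10) (13,10)]

Clipped polygon: [(13,20/7) (16,26/7) (16,8) (31/2,10) (13,10)]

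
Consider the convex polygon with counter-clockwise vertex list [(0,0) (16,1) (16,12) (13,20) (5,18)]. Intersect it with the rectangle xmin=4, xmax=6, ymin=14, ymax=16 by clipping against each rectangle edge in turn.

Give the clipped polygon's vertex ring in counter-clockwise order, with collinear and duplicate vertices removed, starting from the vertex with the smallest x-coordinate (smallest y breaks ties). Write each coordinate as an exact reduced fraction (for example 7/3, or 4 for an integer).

1. After x ≥ 4: [(4,72/5) (4,1/4) (16,1) (16,12) (13,20) (5,18)]
2. After x ≤ 6: [(4,72/5) (4,1/4) (6,3/8) (6,73/4) (5,18)]
3. After y ≥ 14: [(4,72/5) (4,14) (6,14) (6,73/4) (5,18)]
4. After y ≤ 16: [(40/9,16) (4,72/5) (4,14) (6,14) (6,16)]
5. Canonical ring: [(4,14) (6,14) (6,16) (40/9,16) (4,72/5)]

Clipped polygon: [(4,14) (6,14) (6,16) (40/9,16) (4,72/5)]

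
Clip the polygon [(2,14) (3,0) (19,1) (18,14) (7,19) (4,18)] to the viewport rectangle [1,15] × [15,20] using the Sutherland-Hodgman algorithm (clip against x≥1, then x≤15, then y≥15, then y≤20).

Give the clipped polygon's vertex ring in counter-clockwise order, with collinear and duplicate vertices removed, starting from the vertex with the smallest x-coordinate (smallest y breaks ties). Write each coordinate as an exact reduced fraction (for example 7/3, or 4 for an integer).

1. After x ≥ 1: [(2,14) (3,0) (19,1) (18,14) (7,19) (4,18)]
2. After x ≤ 15: [(2,14) (3,0) (15,3/4) (15,169/11) (7,19) (4,18)]
3. After y ≥ 15: [(5/2,15) (15,15) (15,169/11) (7,19) (4,18)]
4. After y ≤ 20: [(5/2,15) (15,15) (15,169/11) (7,19) (4,18)]
5. Canonical ring: [(5/2,15) (15,15) (15,169/11) (7,19) (4,18)]

Clipped polygon: [(5/2,15) (15,15) (15,169/11) (7,19) (4,18)]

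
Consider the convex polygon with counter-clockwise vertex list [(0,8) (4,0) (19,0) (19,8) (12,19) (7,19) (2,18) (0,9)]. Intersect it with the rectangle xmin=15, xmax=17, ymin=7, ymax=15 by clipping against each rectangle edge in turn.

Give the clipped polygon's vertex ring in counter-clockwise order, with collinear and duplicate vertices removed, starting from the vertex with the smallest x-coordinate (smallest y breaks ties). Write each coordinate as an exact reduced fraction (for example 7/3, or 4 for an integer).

Clipped polygon: [(15,7) (17,7) (17,78/7) (15,100/7)]

1. After x ≥ 15: [(15,0) (19,0) (19,8) (15,100/7)]
2. After x ≤ 17: [(15,0) (17,0) (17,78/7) (15,100/7)]
3. After y ≥ 7: [(15,7) (17,7) (17,78/7) (15,100/7)]
4. After y ≤ 15: [(15,7) (17,7) (17,78/7) (15,100/7)]
5. Canonical ring: [(15,7) (17,7) (17,78/7) (15,100/7)]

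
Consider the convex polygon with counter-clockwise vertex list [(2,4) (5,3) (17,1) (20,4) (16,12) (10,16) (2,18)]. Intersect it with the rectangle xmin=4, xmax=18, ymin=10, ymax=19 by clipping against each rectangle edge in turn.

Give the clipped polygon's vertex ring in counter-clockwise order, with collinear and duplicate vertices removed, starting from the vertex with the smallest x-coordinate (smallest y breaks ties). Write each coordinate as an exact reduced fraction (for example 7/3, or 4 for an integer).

1. After x ≥ 4: [(4,10/3) (5,3) (17,1) (20,4) (16,12) (10,16) (4,35/2)]
2. After x ≤ 18: [(4,10/3) (5,3) (17,1) (18,2) (18,8) (16,12) (10,16) (4,35/2)]
3. After y ≥ 10: [(4,10) (17,10) (16,12) (10,16) (4,35/2)]
4. After y ≤ 19: [(4,10) (17,10) (16,12) (10,16) (4,35/2)]
5. Canonical ring: [(4,10) (17,10) (16,12) (10,16) (4,35/2)]

Clipped polygon: [(4,10) (17,10) (16,12) (10,16) (4,35/2)]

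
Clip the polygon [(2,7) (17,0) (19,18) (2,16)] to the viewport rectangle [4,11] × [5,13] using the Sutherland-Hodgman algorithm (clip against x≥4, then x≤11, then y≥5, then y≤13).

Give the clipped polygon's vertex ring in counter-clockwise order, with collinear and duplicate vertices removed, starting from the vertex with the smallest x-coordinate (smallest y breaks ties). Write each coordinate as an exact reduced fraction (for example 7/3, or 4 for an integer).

Clipped polygon: [(4,91/15) (44/7,5) (11,5) (11,13) (4,13)]

1. After x ≥ 4: [(4,91/15) (17,0) (19,18) (4,276/17)]
2. After x ≤ 11: [(4,91/15) (11,14/5) (11,290/17) (4,276/17)]
3. After y ≥ 5: [(4,91/15) (44/7,5) (11,5) (11,290/17) (4,276/17)]
4. After y ≤ 13: [(4,13) (4,91/15) (44/7,5) (11,5) (11,13)]
5. Canonical ring: [(4,91/15) (44/7,5) (11,5) (11,13) (4,13)]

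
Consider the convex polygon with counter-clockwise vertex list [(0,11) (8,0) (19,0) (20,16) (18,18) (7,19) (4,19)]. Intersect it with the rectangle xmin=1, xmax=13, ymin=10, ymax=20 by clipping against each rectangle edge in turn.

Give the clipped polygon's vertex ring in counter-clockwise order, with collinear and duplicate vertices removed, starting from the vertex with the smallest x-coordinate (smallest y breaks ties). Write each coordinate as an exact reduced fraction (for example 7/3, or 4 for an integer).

Clipped polygon: [(1,10) (13,10) (13,203/11) (7,19) (4,19) (1,13)]

1. After x ≥ 1: [(1,13) (1,77/8) (8,0) (19,0) (20,16) (18,18) (7,19) (4,19)]
2. After x ≤ 13: [(1,13) (1,77/8) (8,0) (13,0) (13,203/11) (7,19) (4,19)]
3. After y ≥ 10: [(1,13) (1,10) (13,10) (13,203/11) (7,19) (4,19)]
4. After y ≤ 20: [(1,13) (1,10) (13,10) (13,203/11) (7,19) (4,19)]
5. Canonical ring: [(1,10) (13,10) (13,203/11) (7,19) (4,19) (1,13)]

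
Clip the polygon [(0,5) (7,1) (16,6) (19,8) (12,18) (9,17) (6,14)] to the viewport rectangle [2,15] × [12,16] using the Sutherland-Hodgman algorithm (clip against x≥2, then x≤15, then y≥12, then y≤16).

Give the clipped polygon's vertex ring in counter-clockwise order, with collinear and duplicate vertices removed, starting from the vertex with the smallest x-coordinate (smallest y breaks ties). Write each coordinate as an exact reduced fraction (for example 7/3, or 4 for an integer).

1. After x ≥ 2: [(2,8) (2,27/7) (7,1) (16,6) (19,8) (12,18) (9,17) (6,14)]
2. After x ≤ 15: [(2,8) (2,27/7) (7,1) (15,49/9) (15,96/7) (12,18) (9,17) (6,14)]
3. After y ≥ 12: [(14/3,12) (15,12) (15,96/7) (12,18) (9,17) (6,14)]
4. After y ≤ 16: [(14/3,12) (15,12) (15,96/7) (67/5,16) (8,16) (6,14)]
5. Canonical ring: [(14/3,12) (15,12) (15,96/7) (67/5,16) (8,16) (6,14)]

Clipped polygon: [(14/3,12) (15,12) (15,96/7) (67/5,16) (8,16) (6,14)]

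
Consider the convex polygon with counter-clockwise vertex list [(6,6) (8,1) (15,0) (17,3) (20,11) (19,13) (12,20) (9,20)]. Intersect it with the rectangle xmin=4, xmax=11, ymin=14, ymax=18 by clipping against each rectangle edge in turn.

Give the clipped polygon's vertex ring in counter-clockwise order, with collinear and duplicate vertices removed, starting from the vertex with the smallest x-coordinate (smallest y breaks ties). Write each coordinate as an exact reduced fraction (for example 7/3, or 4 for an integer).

1. After x ≥ 4: [(6,6) (8,1) (15,0) (17,3) (20,11) (19,13) (12,20) (9,20)]
2. After x ≤ 11: [(6,6) (8,1) (11,4/7) (11,20) (9,20)]
3. After y ≥ 14: [(54/7,14) (11,14) (11,20) (9,20)]
4. After y ≤ 18: [(60/7,18) (54/7,14) (11,14) (11,18)]
5. Canonical ring: [(54/7,14) (11,14) (11,18) (60/7,18)]

Clipped polygon: [(54/7,14) (11,14) (11,18) (60/7,18)]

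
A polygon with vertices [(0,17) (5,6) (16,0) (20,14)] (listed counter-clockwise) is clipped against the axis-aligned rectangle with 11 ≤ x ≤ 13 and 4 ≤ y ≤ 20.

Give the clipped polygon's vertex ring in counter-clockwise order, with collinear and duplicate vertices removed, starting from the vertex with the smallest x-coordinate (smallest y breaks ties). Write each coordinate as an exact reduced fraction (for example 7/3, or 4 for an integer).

1. After x ≥ 11: [(11,307/20) (11,30/11) (16,0) (20,14)]
2. After x ≤ 13: [(13,301/20) (11,307/20) (11,30/11) (13,18/11)]
3. After y ≥ 4: [(13,4) (13,301/20) (11,307/20) (11,4)]
4. After y ≤ 20: [(13,4) (13,301/20) (11,307/20) (11,4)]
5. Canonical ring: [(11,4) (13,4) (13,301/20) (11,307/20)]

Clipped polygon: [(11,4) (13,4) (13,301/20) (11,307/20)]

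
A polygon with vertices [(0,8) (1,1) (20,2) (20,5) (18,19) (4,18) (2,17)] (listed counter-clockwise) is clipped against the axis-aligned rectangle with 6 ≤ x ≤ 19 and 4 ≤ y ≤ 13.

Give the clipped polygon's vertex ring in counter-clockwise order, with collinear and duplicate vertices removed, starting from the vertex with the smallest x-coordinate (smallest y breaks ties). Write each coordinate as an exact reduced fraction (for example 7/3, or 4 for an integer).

1. After x ≥ 6: [(6,24/19) (20,2) (20,5) (18,19) (6,127/7)]
2. After x ≤ 19: [(6,24/19) (19,37/19) (19,12) (18,19) (6,127/7)]
3. After y ≥ 4: [(6,4) (19,4) (19,12) (18,19) (6,127/7)]
4. After y ≤ 13: [(6,13) (6,4) (19,4) (19,12) (132/7,13)]
5. Canonical ring: [(6,4) (19,4) (19,12) (132/7,13) (6,13)]

Clipped polygon: [(6,4) (19,4) (19,12) (132/7,13) (6,13)]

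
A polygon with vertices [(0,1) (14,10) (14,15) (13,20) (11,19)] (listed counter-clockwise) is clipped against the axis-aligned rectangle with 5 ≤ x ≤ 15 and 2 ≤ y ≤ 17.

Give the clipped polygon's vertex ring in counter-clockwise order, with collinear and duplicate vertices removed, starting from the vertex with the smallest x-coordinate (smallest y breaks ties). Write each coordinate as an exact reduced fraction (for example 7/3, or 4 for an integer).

Clipped polygon: [(5,59/14) (14,10) (14,15) (68/5,17) (88/9,17) (5,101/11)]

1. After x ≥ 5: [(5,101/11) (5,59/14) (14,10) (14,15) (13,20) (11,19)]
2. After x ≤ 15: [(5,101/11) (5,59/14) (14,10) (14,15) (13,20) (11,19)]
3. After y ≥ 2: [(5,101/11) (5,59/14) (14,10) (14,15) (13,20) (11,19)]
4. After y ≤ 17: [(88/9,17) (5,101/11) (5,59/14) (14,10) (14,15) (68/5,17)]
5. Canonical ring: [(5,59/14) (14,10) (14,15) (68/5,17) (88/9,17) (5,101/11)]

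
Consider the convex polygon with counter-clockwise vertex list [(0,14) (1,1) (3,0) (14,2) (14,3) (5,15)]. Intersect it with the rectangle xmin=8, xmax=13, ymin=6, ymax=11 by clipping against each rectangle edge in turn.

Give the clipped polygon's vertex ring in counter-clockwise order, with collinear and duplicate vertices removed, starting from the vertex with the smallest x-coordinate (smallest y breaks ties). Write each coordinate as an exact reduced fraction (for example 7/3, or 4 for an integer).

1. After x ≥ 8: [(8,10/11) (14,2) (14,3) (8,11)]
2. After x ≤ 13: [(8,10/11) (13,20/11) (13,13/3) (8,11)]
3. After y ≥ 6: [(8,6) (47/4,6) (8,11)]
4. After y ≤ 11: [(8,6) (47/4,6) (8,11)]
5. Canonical ring: [(8,6) (47/4,6) (8,11)]

Clipped polygon: [(8,6) (47/4,6) (8,11)]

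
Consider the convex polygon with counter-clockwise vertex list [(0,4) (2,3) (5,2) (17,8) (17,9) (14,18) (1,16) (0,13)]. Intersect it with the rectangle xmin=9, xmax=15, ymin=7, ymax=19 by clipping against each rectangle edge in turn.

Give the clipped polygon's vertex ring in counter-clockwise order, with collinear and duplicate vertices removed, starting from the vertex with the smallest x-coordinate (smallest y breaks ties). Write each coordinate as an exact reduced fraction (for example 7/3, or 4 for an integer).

Clipped polygon: [(9,7) (15,7) (15,15) (14,18) (9,224/13)]

1. After x ≥ 9: [(9,4) (17,8) (17,9) (14,18) (9,224/13)]
2. After x ≤ 15: [(9,4) (15,7) (15,15) (14,18) (9,224/13)]
3. After y ≥ 7: [(9,7) (15,7) (15,7) (15,15) (14,18) (9,224/13)]
4. After y ≤ 19: [(9,7) (15,7) (15,7) (15,15) (14,18) (9,224/13)]
5. Canonical ring: [(9,7) (15,7) (15,15) (14,18) (9,224/13)]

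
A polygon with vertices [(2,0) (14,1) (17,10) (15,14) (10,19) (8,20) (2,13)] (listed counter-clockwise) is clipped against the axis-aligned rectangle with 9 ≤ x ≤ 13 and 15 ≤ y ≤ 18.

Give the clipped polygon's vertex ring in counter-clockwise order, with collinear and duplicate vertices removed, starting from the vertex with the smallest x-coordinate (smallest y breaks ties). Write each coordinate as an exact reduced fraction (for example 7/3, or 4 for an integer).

Clipped polygon: [(9,15) (13,15) (13,16) (11,18) (9,18)]

1. After x ≥ 9: [(9,7/12) (14,1) (17,10) (15,14) (10,19) (9,39/2)]
2. After x ≤ 13: [(9,7/12) (13,11/12) (13,16) (10,19) (9,39/2)]
3. After y ≥ 15: [(9,15) (13,15) (13,16) (10,19) (9,39/2)]
4. After y ≤ 18: [(9,18) (9,15) (13,15) (13,16) (11,18)]
5. Canonical ring: [(9,15) (13,15) (13,16) (11,18) (9,18)]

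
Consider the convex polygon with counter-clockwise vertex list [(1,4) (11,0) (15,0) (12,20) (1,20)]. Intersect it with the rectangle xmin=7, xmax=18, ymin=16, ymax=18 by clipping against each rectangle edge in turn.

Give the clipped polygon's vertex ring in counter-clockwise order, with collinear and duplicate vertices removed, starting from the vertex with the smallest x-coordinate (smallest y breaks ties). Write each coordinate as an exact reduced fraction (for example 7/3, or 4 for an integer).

Clipped polygon: [(7,16) (63/5,16) (123/10,18) (7,18)]

1. After x ≥ 7: [(7,8/5) (11,0) (15,0) (12,20) (7,20)]
2. After x ≤ 18: [(7,8/5) (11,0) (15,0) (12,20) (7,20)]
3. After y ≥ 16: [(7,16) (63/5,16) (12,20) (7,20)]
4. After y ≤ 18: [(7,18) (7,16) (63/5,16) (123/10,18)]
5. Canonical ring: [(7,16) (63/5,16) (123/10,18) (7,18)]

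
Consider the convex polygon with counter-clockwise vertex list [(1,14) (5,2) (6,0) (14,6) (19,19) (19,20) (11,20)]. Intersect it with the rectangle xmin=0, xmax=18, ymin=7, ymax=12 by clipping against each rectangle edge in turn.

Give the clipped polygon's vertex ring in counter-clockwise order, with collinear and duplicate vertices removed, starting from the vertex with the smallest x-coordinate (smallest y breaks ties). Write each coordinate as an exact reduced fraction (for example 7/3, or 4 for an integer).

Clipped polygon: [(5/3,12) (10/3,7) (187/13,7) (212/13,12)]

1. After x ≥ 0: [(1,14) (5,2) (6,0) (14,6) (19,19) (19,20) (11,20)]
2. After x ≤ 18: [(1,14) (5,2) (6,0) (14,6) (18,82/5) (18,20) (11,20)]
3. After y ≥ 7: [(1,14) (10/3,7) (187/13,7) (18,82/5) (18,20) (11,20)]
4. After y ≤ 12: [(5/3,12) (10/3,7) (187/13,7) (212/13,12)]
5. Canonical ring: [(5/3,12) (10/3,7) (187/13,7) (212/13,12)]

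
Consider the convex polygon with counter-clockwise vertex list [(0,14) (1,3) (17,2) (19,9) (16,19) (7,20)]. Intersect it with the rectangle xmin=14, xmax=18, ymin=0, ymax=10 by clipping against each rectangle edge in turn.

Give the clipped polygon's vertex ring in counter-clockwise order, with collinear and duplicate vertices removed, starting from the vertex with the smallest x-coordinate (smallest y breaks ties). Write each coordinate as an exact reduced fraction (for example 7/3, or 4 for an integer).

1. After x ≥ 14: [(14,35/16) (17,2) (19,9) (16,19) (14,173/9)]
2. After x ≤ 18: [(14,35/16) (17,2) (18,11/2) (18,37/3) (16,19) (14,173/9)]
3. After y ≥ 0: [(14,35/16) (17,2) (18,11/2) (18,37/3) (16,19) (14,173/9)]
4. After y ≤ 10: [(14,10) (14,35/16) (17,2) (18,11/2) (18,10)]
5. Canonical ring: [(14,35/16) (17,2) (18,11/2) (18,10) (14,10)]

Clipped polygon: [(14,35/16) (17,2) (18,11/2) (18,10) (14,10)]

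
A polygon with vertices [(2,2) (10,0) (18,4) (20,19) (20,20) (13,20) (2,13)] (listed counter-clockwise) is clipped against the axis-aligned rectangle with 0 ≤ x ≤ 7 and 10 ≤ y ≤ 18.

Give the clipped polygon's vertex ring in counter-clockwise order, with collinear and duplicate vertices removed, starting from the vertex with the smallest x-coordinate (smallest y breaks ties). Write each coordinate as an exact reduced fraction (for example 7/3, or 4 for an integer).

Clipped polygon: [(2,10) (7,10) (7,178/11) (2,13)]

1. After x ≥ 0: [(2,2) (10,0) (18,4) (20,19) (20,20) (13,20) (2,13)]
2. After x ≤ 7: [(2,2) (7,3/4) (7,178/11) (2,13)]
3. After y ≥ 10: [(2,10) (7,10) (7,178/11) (2,13)]
4. After y ≤ 18: [(2,10) (7,10) (7,178/11) (2,13)]
5. Canonical ring: [(2,10) (7,10) (7,178/11) (2,13)]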